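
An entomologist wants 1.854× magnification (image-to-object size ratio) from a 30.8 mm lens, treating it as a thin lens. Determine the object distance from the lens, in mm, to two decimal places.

47.41 mm

With m = dᵢ/dₒ and 1/f = 1/dₒ + 1/dᵢ, substituting dᵢ = m·dₒ gives 1/f = (1 + 1/m)/dₒ, hence dₒ = f·(1 + 1/m).
dₒ = 30.8 × (1 + 1/1.854) = 30.8 × 1.53937 ≈ 47.413 mm.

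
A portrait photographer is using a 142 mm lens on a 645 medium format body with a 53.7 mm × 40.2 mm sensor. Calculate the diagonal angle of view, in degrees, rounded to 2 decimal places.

Sensor diagonal = √(53.7² + 40.2²) = √4499.7300 ≈ 67.0800 mm.
Angle of view α = 2·arctan(d/2f) with d = 67.0800 mm and f = 142 mm.
d/2f = 0.23620; arctan(0.23620) ≈ 13.2895°, so α ≈ 26.5791°.

26.58°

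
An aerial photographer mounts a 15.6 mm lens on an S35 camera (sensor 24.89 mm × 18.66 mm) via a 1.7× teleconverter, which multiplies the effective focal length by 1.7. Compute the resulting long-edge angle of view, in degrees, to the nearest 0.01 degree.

Effective focal length f = 15.6 × 1.7 = 26.52 mm.
α = 2·arctan(24.89 / (2 × 26.52)) = 2·arctan(0.46927) ≈ 50.2784°.

50.28°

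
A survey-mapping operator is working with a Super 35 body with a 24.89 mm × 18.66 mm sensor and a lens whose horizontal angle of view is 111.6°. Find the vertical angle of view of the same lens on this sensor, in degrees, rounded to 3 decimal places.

95.616°

From the horizontal AOV: f = 24.89 / (2·tan(55.8°)) = 24.89 / 2.94291 ≈ 8.4576 mm.
Vertical AOV = 2·arctan(18.66 / (2 × 8.4576)) = 2·arctan(1.10315) ≈ 95.6156°.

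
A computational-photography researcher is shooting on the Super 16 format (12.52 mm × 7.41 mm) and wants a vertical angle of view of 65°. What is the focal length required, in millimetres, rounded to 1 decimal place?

From α = 2·arctan(h/2f) we get f = h / (2·tan(α/2)).
With h = 7.41 mm and α/2 = 32.5°, tan(α/2) ≈ 0.63707, so f ≈ 7.41 / 1.27414 ≈ 5.8157 mm.

5.8 mm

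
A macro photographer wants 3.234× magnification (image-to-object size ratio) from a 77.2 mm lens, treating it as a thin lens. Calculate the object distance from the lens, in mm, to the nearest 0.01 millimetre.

101.07 mm

With m = dᵢ/dₒ and 1/f = 1/dₒ + 1/dᵢ, substituting dᵢ = m·dₒ gives 1/f = (1 + 1/m)/dₒ, hence dₒ = f·(1 + 1/m).
dₒ = 77.2 × (1 + 1/3.234) = 77.2 × 1.30921 ≈ 101.071 mm.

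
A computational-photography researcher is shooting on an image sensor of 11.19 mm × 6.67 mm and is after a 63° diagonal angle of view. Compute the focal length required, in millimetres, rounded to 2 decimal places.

Sensor diagonal = √(11.19² + 6.67²) = √169.7050 ≈ 13.0271 mm.
From α = 2·arctan(d/2f) we get f = d / (2·tan(α/2)).
With d = 13.0271 mm and α/2 = 31.5°, tan(α/2) ≈ 0.61280, so f ≈ 13.0271 / 1.22560 ≈ 10.6291 mm.

10.63 mm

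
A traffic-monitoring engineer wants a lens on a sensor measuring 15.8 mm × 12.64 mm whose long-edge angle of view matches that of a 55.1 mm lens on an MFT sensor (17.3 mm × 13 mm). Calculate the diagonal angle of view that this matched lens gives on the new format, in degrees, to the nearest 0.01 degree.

Equal long-edge AOV ⇒ f₂ = f₁ · 15.8/17.3 = 55.1 × 0.91329 ≈ 50.3225 mm.
Sensor diagonal = √(15.8² + 12.64²) = √409.4096 ≈ 20.2339 mm.
Diagonal AOV on the new format = 2·arctan(20.2339 / (2 × 50.3225)) = 2·arctan(0.20104) ≈ 22.7346°.

22.73°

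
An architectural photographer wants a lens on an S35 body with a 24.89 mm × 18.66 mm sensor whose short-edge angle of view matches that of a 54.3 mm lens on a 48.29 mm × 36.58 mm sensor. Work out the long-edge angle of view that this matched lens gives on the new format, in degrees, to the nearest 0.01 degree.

48.39°

Equal short-edge AOV ⇒ f₂ = f₁ · 18.66/36.58 = 54.3 × 0.51011 ≈ 27.6992 mm.
Long-edge AOV on the new format = 2·arctan(24.89 / (2 × 27.6992)) = 2·arctan(0.44929) ≈ 48.3879°.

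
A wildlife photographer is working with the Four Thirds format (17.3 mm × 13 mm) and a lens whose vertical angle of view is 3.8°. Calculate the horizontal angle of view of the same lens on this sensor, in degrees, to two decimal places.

From the vertical AOV: f = 13 / (2·tan(1.9°)) = 13 / 0.06635 ≈ 195.9400 mm.
Horizontal AOV = 2·arctan(17.3 / (2 × 195.9400)) = 2·arctan(0.04415) ≈ 5.0555°.

5.06°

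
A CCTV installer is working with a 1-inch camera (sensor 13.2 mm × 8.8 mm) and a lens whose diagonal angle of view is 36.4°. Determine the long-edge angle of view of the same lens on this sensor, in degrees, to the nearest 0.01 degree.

30.60°

Sensor diagonal = √(13.2² + 8.8²) = √251.6800 ≈ 15.8644 mm.
From the diagonal AOV: f = 15.8644 / (2·tan(18.2°)) = 15.8644 / 0.65757 ≈ 24.1260 mm.
Long-edge AOV = 2·arctan(13.2 / (2 × 24.1260)) = 2·arctan(0.27356) ≈ 30.5995°.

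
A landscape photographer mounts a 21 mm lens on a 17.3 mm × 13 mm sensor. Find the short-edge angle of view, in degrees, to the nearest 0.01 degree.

34.40°

Angle of view α = 2·arctan(h/2f) with h = 13 mm and f = 21 mm.
h/2f = 0.30952; arctan(0.30952) ≈ 17.1985°, so α ≈ 34.3971°.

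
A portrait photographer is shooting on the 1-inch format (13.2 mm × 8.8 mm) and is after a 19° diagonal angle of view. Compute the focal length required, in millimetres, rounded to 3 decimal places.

Sensor diagonal = √(13.2² + 8.8²) = √251.6800 ≈ 15.8644 mm.
From α = 2·arctan(d/2f) we get f = d / (2·tan(α/2)).
With d = 15.8644 mm and α/2 = 9.5°, tan(α/2) ≈ 0.16734, so f ≈ 15.8644 / 0.33469 ≈ 47.4010 mm.

47.401 mm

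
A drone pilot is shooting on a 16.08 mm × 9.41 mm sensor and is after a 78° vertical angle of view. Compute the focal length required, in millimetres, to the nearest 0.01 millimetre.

From α = 2·arctan(h/2f) we get f = h / (2·tan(α/2)).
With h = 9.41 mm and α/2 = 39°, tan(α/2) ≈ 0.80978, so f ≈ 9.41 / 1.61957 ≈ 5.8102 mm.

5.81 mm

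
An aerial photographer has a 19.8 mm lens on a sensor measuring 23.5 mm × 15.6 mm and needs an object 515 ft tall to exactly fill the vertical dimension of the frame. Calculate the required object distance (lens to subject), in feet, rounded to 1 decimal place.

653.7 ft

W: 515 ft × 304.8 mm/ft = 156971.99 mm.
Magnification m = h/W = dᵢ/dₒ; combined with 1/f = 1/dₒ + 1/dᵢ this gives dₒ = f·(1 + W/h).
dₒ = 19.8 mm × (1 + 156972/15.6) = 19.8 × 10063.3074 ≈ 199253.486 mm = 199253.486/304.8 ft = 653.719 ft.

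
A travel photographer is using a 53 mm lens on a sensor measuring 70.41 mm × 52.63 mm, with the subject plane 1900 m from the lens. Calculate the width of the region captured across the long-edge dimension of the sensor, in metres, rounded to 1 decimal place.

2524.1 m

dₒ: 1900 m = 1.9e+06 mm.
Similar triangles through the lens centre give W/dₒ = w/dᵢ; with 1/f = 1/dₒ + 1/dᵢ this gives W = w·(dₒ − f)/f.
W = 70.41 mm × (1.9e+06 − 53) / 53 = 70.41 × 35848.0566 ≈ 2524061.665 mm = 2524.06 m.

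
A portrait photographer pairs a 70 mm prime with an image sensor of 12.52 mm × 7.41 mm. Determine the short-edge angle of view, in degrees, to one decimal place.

6.1°

Angle of view α = 2·arctan(h/2f) with h = 7.41 mm and f = 70 mm.
h/2f = 0.05293; arctan(0.05293) ≈ 3.0298°, so α ≈ 6.0595°.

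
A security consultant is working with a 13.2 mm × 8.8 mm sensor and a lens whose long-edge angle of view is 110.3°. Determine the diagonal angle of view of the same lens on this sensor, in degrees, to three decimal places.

119.827°

From the long-edge AOV: f = 13.2 / (2·tan(55.15°)) = 13.2 / 2.87227 ≈ 4.5957 mm.
Sensor diagonal = √(13.2² + 8.8²) = √251.6800 ≈ 15.8644 mm.
Diagonal AOV = 2·arctan(15.8644 / (2 × 4.5957)) = 2·arctan(1.72602) ≈ 119.8268°.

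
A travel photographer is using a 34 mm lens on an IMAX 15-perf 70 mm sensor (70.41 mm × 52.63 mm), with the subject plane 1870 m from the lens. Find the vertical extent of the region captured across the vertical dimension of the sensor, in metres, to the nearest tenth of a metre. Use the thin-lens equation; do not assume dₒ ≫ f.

dₒ: 1870 m = 1.87e+06 mm.
Similar triangles through the lens centre give W/dₒ = h/dᵢ; with 1/f = 1/dₒ + 1/dᵢ this gives W = h·(dₒ − f)/f.
W = 52.63 mm × (1.87e+06 − 34) / 34 = 52.63 × 54999.0000 ≈ 2894597.370 mm = 2894.6 m.

2894.6 m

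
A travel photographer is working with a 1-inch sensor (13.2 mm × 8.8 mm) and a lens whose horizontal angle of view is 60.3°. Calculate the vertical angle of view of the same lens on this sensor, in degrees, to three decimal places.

42.336°

From the horizontal AOV: f = 13.2 / (2·tan(30.15°)) = 13.2 / 1.16169 ≈ 11.3627 mm.
Vertical AOV = 2·arctan(8.8 / (2 × 11.3627)) = 2·arctan(0.38723) ≈ 42.3359°.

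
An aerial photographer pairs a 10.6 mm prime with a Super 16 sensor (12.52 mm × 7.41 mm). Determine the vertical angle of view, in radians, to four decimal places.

0.6725 rad

Angle of view α = 2·arctan(h/2f) with h = 7.41 mm and f = 10.6 mm.
h/2f = 0.34953; arctan(0.34953) ≈ 0.3363 rad, so α ≈ 0.6725 rad.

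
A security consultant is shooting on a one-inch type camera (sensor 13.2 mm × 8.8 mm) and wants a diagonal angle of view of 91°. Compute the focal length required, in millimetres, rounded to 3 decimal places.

Sensor diagonal = √(13.2² + 8.8²) = √251.6800 ≈ 15.8644 mm.
From α = 2·arctan(d/2f) we get f = d / (2·tan(α/2)).
With d = 15.8644 mm and α/2 = 45.5°, tan(α/2) ≈ 1.01761, so f ≈ 15.8644 / 2.03521 ≈ 7.7950 mm.

7.795 mm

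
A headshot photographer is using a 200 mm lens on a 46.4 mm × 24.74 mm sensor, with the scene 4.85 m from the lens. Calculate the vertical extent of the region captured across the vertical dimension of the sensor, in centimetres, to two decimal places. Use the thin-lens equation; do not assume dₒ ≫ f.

dₒ: 4.85 m = 4850 mm.
Similar triangles through the lens centre give W/dₒ = h/dᵢ; with 1/f = 1/dₒ + 1/dᵢ this gives W = h·(dₒ − f)/f.
W = 24.74 mm × (4850 − 200) / 200 = 24.74 × 23.2500 ≈ 575.205 mm = 57.5205 cm.

57.52 cm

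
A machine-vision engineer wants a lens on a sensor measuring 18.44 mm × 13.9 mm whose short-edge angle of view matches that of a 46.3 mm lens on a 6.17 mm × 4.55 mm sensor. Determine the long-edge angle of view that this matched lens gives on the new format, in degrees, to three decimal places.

Equal short-edge AOV ⇒ f₂ = f₁ · 13.9/4.55 = 46.3 × 3.05495 ≈ 141.4440 mm.
Long-edge AOV on the new format = 2·arctan(18.44 / (2 × 141.4440)) = 2·arctan(0.06518) ≈ 7.4591°.

7.459°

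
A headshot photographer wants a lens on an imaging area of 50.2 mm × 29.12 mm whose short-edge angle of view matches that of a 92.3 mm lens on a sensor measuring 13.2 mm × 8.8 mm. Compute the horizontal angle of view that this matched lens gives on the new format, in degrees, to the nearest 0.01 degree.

9.40°

Equal short-edge AOV ⇒ f₂ = f₁ · 29.12/8.8 = 92.3 × 3.30909 ≈ 305.4291 mm.
Horizontal AOV on the new format = 2·arctan(50.2 / (2 × 305.4291)) = 2·arctan(0.08218) ≈ 9.3960°.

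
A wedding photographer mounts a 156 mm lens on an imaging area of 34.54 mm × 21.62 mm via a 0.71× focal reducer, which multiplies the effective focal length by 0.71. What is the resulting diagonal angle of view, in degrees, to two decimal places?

20.85°

Effective focal length f = 156 × 0.71 = 110.76 mm.
Sensor diagonal = √(34.54² + 21.62²) = √1660.4360 ≈ 40.7484 mm.
α = 2·arctan(40.748 / (2 × 110.76)) = 2·arctan(0.18395) ≈ 20.8460°.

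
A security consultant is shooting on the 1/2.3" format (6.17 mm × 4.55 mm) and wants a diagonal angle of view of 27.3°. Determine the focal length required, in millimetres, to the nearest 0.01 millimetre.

15.78 mm

Sensor diagonal = √(6.17² + 4.55²) = √58.7714 ≈ 7.6663 mm.
From α = 2·arctan(d/2f) we get f = d / (2·tan(α/2)).
With d = 7.6663 mm and α/2 = 13.65°, tan(α/2) ≈ 0.24285, so f ≈ 7.6663 / 0.48570 ≈ 15.7840 mm.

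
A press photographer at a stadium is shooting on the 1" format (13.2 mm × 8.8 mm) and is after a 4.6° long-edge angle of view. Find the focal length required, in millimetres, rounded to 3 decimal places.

From α = 2·arctan(w/2f) we get f = w / (2·tan(α/2)).
With w = 13.2 mm and α/2 = 2.3°, tan(α/2) ≈ 0.04016, so f ≈ 13.2 / 0.08033 ≈ 164.3257 mm.

164.326 mm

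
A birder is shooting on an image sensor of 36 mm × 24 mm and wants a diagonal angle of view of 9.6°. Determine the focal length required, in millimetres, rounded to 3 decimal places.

257.624 mm

Sensor diagonal = √(36² + 24²) = √1872.0000 ≈ 43.2666 mm.
From α = 2·arctan(d/2f) we get f = d / (2·tan(α/2)).
With d = 43.2666 mm and α/2 = 4.8°, tan(α/2) ≈ 0.08397, so f ≈ 43.2666 / 0.16794 ≈ 257.6242 mm.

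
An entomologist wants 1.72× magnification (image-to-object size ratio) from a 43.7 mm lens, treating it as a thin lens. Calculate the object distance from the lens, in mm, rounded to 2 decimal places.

With m = dᵢ/dₒ and 1/f = 1/dₒ + 1/dᵢ, substituting dᵢ = m·dₒ gives 1/f = (1 + 1/m)/dₒ, hence dₒ = f·(1 + 1/m).
dₒ = 43.7 × (1 + 1/1.72) = 43.7 × 1.58140 ≈ 69.107 mm.

69.11 mm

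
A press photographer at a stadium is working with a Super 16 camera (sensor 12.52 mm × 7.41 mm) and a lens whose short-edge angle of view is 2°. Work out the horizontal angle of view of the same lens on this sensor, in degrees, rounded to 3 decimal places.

From the short-edge AOV: f = 7.41 / (2·tan(1°)) = 7.41 / 0.03491 ≈ 212.2593 mm.
Horizontal AOV = 2·arctan(12.52 / (2 × 212.2593)) = 2·arctan(0.02949) ≈ 3.3786°.

3.379°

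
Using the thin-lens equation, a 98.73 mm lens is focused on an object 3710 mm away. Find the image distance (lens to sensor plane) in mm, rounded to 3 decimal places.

1/dᵢ = 1/f − 1/dₒ = 1/98.73 − 1/3710 = 0.0098591 mm⁻¹.
dᵢ = 1/0.0098591 ≈ 101.4292 mm.

101.429 mm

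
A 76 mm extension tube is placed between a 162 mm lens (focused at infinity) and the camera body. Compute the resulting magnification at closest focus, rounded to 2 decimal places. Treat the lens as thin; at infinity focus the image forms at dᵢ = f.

The tube moves the image plane from f to f + e, so dᵢ = 162 + 76 = 238 mm. Focus is achieved when 1/f = 1/dₒ + 1/dᵢ, giving dₒ = 1/(1/f − 1/(f+e)).
Magnification m = dᵢ/dₒ = (f+e)·(1/f − 1/(f+e)) = e/f = 76/162 ≈ 0.4691.

0.47×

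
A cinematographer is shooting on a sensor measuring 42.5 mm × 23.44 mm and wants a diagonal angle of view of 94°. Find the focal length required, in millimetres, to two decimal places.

22.63 mm

Sensor diagonal = √(42.5² + 23.44²) = √2355.6836 ≈ 48.5354 mm.
From α = 2·arctan(d/2f) we get f = d / (2·tan(α/2)).
With d = 48.5354 mm and α/2 = 47°, tan(α/2) ≈ 1.07237, so f ≈ 48.5354 / 2.14474 ≈ 22.6300 mm.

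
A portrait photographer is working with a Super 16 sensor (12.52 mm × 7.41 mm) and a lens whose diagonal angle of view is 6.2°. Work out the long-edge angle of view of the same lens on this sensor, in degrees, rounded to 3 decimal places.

Sensor diagonal = √(12.52² + 7.41²) = √211.6585 ≈ 14.5485 mm.
From the diagonal AOV: f = 14.5485 / (2·tan(3.1°)) = 14.5485 / 0.10832 ≈ 134.3151 mm.
Long-edge AOV = 2·arctan(12.52 / (2 × 134.3151)) = 2·arctan(0.04661) ≈ 5.3369°.

5.337°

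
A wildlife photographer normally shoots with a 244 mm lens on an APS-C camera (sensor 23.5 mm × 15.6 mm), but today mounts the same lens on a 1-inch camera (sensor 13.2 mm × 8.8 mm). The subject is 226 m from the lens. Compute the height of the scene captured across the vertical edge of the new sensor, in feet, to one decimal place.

The focal length stays 244 mm; the relevant sensor dimension is now h = 8.8 mm. Object distance dₒ = 226 m = 226000 mm.
Thin-lens field height W = h·(dₒ − f)/f = 8.8 × (226000 − 244)/244 ≈ 8142.020 mm = 8142.020/304.8 ft = 26.7127 ft.

26.7 ft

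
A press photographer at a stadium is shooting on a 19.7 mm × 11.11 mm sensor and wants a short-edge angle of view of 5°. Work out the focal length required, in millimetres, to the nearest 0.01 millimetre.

127.23 mm

From α = 2·arctan(h/2f) we get f = h / (2·tan(α/2)).
With h = 11.11 mm and α/2 = 2.5°, tan(α/2) ≈ 0.04366, so f ≈ 11.11 / 0.08732 ≈ 127.2304 mm.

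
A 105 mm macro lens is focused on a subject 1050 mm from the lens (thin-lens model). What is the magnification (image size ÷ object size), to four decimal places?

Thin lens: 1/f = 1/dₒ + 1/dᵢ → 1/dᵢ = 1/105 − 1/1050 = 0.0085714 mm⁻¹, so dᵢ ≈ 116.6667 mm.
Magnification m = dᵢ/dₒ = 116.6667/1050 ≈ 0.11111.

0.1111×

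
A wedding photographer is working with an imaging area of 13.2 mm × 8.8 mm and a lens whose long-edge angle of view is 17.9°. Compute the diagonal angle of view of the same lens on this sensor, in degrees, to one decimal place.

21.4°

From the long-edge AOV: f = 13.2 / (2·tan(8.95°)) = 13.2 / 0.31498 ≈ 41.9074 mm.
Sensor diagonal = √(13.2² + 8.8²) = √251.6800 ≈ 15.8644 mm.
Diagonal AOV = 2·arctan(15.8644 / (2 × 41.9074)) = 2·arctan(0.18928) ≈ 21.4362°.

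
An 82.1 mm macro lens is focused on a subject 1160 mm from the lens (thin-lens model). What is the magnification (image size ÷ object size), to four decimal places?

Thin lens: 1/f = 1/dₒ + 1/dᵢ → 1/dᵢ = 1/82.1 − 1/1160 = 0.0113182 mm⁻¹, so dᵢ ≈ 88.3533 mm.
Magnification m = dᵢ/dₒ = 88.3533/1160 ≈ 0.07617.

0.0762×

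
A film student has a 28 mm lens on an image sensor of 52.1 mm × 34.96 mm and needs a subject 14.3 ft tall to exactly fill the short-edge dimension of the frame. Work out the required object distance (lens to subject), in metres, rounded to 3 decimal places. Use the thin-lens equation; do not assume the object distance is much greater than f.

W: 14.3 ft × 304.8 mm/ft = 4358.64 mm.
Magnification m = h/W = dᵢ/dₒ; combined with 1/f = 1/dₒ + 1/dᵢ this gives dₒ = f·(1 + W/h).
dₒ = 28 mm × (1 + 4358.64/34.96) = 28 × 125.6751 ≈ 3518.901 mm = 3.5189 m.

3.519 m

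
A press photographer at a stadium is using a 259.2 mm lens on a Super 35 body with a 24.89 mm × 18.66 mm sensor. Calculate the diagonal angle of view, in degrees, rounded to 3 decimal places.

Sensor diagonal = √(24.89² + 18.66²) = √967.7077 ≈ 31.1080 mm.
Angle of view α = 2·arctan(d/2f) with d = 31.1080 mm and f = 259.2 mm.
d/2f = 0.06001; arctan(0.06001) ≈ 3.4341°, so α ≈ 6.8681°.

6.868°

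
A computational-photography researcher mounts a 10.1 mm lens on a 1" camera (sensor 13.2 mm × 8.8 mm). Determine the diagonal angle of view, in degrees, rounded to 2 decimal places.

Sensor diagonal = √(13.2² + 8.8²) = √251.6800 ≈ 15.8644 mm.
Angle of view α = 2·arctan(d/2f) with d = 15.8644 mm and f = 10.1 mm.
d/2f = 0.78537; arctan(0.78537) ≈ 38.1449°, so α ≈ 76.2899°.

76.29°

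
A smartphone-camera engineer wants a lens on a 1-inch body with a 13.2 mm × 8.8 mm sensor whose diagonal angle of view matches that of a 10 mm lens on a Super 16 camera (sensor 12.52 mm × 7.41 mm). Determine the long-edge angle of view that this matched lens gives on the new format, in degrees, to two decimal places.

62.37°

Sensor diagonal = √(12.52² + 7.41²) = √211.6585 ≈ 14.5485 mm.
Sensor diagonal = √(13.2² + 8.8²) = √251.6800 ≈ 15.8644 mm.
Equal diagonal AOV ⇒ f₂ = f₁ · 15.8644/14.5485 = 10 × 1.09045 ≈ 10.9045 mm.
Long-edge AOV on the new format = 2·arctan(13.2 / (2 × 10.9045)) = 2·arctan(0.60525) ≈ 62.3692°.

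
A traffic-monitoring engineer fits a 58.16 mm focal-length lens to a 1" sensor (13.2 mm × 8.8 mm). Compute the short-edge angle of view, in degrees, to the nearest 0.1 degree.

8.7°

Angle of view α = 2·arctan(h/2f) with h = 8.8 mm and f = 58.16 mm.
h/2f = 0.07565; arctan(0.07565) ≈ 4.3264°, so α ≈ 8.6528°.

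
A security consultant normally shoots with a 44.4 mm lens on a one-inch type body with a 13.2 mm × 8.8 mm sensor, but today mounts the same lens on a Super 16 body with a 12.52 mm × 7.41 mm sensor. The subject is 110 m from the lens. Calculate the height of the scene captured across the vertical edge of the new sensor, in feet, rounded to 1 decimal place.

The focal length stays 44.4 mm; the relevant sensor dimension is now h = 7.41 mm. Object distance dₒ = 110 m = 110000 mm.
Thin-lens field height W = h·(dₒ − f)/f = 7.41 × (110000 − 44.4)/44.4 ≈ 18350.698 mm = 18350.698/304.8 ft = 60.2057 ft.

60.2 ft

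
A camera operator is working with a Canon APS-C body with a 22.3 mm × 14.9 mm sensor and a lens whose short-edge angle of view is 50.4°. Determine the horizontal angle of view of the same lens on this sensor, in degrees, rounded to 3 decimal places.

70.312°

From the short-edge AOV: f = 14.9 / (2·tan(25.2°)) = 14.9 / 0.94113 ≈ 15.8321 mm.
Horizontal AOV = 2·arctan(22.3 / (2 × 15.8321)) = 2·arctan(0.70427) ≈ 70.3116°.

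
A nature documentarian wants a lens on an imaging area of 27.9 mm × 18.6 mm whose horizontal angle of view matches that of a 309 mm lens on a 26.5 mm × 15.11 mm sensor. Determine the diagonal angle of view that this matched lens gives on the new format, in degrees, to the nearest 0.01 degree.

5.90°

Equal horizontal AOV ⇒ f₂ = f₁ · 27.9/26.5 = 309 × 1.05283 ≈ 325.3245 mm.
Sensor diagonal = √(27.9² + 18.6²) = √1124.3700 ≈ 33.5316 mm.
Diagonal AOV on the new format = 2·arctan(33.5316 / (2 × 325.3245)) = 2·arctan(0.05154) ≈ 5.9003°.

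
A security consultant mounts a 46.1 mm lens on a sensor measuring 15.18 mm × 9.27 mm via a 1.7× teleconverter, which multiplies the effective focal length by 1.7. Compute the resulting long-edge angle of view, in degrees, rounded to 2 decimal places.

11.06°

Effective focal length f = 46.1 × 1.7 = 78.37 mm.
α = 2·arctan(15.18 / (2 × 78.37)) = 2·arctan(0.09685) ≈ 11.0635°.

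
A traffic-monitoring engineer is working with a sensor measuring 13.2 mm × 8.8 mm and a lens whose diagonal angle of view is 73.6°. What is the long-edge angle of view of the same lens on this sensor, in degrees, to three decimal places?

63.801°

Sensor diagonal = √(13.2² + 8.8²) = √251.6800 ≈ 15.8644 mm.
From the diagonal AOV: f = 15.8644 / (2·tan(36.8°)) = 15.8644 / 1.49619 ≈ 10.6032 mm.
Long-edge AOV = 2·arctan(13.2 / (2 × 10.6032)) = 2·arctan(0.62245) ≈ 63.8007°.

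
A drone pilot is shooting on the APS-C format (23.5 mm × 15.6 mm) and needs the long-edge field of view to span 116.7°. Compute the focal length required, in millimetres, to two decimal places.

7.24 mm

From α = 2·arctan(w/2f) we get f = w / (2·tan(α/2)).
With w = 23.5 mm and α/2 = 58.35°, tan(α/2) ≈ 1.62230, so f ≈ 23.5 / 3.24461 ≈ 7.2428 mm.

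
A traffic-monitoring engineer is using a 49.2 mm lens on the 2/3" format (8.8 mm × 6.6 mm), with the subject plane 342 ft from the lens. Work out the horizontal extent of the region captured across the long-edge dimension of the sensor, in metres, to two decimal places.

18.64 m

dₒ: 342 ft × 304.8 mm/ft = 104241.60 mm.
Similar triangles through the lens centre give W/dₒ = w/dᵢ; with 1/f = 1/dₒ + 1/dᵢ this gives W = w·(dₒ − f)/f.
W = 8.8 mm × (104242 − 49.2) / 49.2 = 8.8 × 2117.7316 ≈ 18636.038 mm = 18.636 m.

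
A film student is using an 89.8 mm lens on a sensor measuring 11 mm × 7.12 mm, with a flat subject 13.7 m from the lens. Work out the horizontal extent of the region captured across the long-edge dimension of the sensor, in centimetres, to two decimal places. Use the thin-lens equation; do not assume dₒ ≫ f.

166.72 cm

dₒ: 13.7 m = 13700 mm.
Similar triangles through the lens centre give W/dₒ = w/dᵢ; with 1/f = 1/dₒ + 1/dᵢ this gives W = w·(dₒ − f)/f.
W = 11 mm × (13700 − 89.8) / 89.8 = 11 × 151.5612 ≈ 1667.174 mm = 166.717 cm.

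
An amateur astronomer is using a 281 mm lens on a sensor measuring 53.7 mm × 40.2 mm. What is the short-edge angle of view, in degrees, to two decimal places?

Angle of view α = 2·arctan(h/2f) with h = 40.2 mm and f = 281 mm.
h/2f = 0.07153; arctan(0.07153) ≈ 4.0914°, so α ≈ 8.1828°.

8.18°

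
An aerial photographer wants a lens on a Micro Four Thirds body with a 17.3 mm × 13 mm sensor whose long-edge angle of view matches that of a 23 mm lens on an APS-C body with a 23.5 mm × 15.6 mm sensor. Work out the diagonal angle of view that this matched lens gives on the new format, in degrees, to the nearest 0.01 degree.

Equal long-edge AOV ⇒ f₂ = f₁ · 17.3/23.5 = 23 × 0.73617 ≈ 16.9319 mm.
Sensor diagonal = √(17.3² + 13²) = √468.2900 ≈ 21.6400 mm.
Diagonal AOV on the new format = 2·arctan(21.6400 / (2 × 16.9319)) = 2·arctan(0.63903) ≈ 65.1596°.

65.16°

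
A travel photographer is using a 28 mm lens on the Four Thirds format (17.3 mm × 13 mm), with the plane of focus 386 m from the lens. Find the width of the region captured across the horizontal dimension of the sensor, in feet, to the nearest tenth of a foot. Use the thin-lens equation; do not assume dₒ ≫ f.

782.4 ft

dₒ: 386 m = 386000 mm.
Similar triangles through the lens centre give W/dₒ = w/dᵢ; with 1/f = 1/dₒ + 1/dᵢ this gives W = w·(dₒ − f)/f.
W = 17.3 mm × (386000 − 28) / 28 = 17.3 × 13784.7143 ≈ 238475.557 mm = 238475.557/304.8 ft = 782.4 ft.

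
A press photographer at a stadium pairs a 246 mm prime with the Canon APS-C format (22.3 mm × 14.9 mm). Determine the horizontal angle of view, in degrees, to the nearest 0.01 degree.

5.19°

Angle of view α = 2·arctan(w/2f) with w = 22.3 mm and f = 246 mm.
w/2f = 0.04533; arctan(0.04533) ≈ 2.5952°, so α ≈ 5.1903°.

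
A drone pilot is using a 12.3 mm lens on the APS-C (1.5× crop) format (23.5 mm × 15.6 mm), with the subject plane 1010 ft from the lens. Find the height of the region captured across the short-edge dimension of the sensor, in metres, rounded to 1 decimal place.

dₒ: 1010 ft × 304.8 mm/ft = 307847.99 mm.
Similar triangles through the lens centre give W/dₒ = h/dᵢ; with 1/f = 1/dₒ + 1/dᵢ this gives W = h·(dₒ − f)/f.
W = 15.6 mm × (307848 − 12.3) / 12.3 = 15.6 × 25027.2919 ≈ 390425.753 mm = 390.426 m.

390.4 m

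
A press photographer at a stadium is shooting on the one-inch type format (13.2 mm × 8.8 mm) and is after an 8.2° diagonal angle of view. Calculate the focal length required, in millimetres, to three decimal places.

Sensor diagonal = √(13.2² + 8.8²) = √251.6800 ≈ 15.8644 mm.
From α = 2·arctan(d/2f) we get f = d / (2·tan(α/2)).
With d = 15.8644 mm and α/2 = 4.1°, tan(α/2) ≈ 0.07168, so f ≈ 15.8644 / 0.14336 ≈ 110.6601 mm.

110.660 mm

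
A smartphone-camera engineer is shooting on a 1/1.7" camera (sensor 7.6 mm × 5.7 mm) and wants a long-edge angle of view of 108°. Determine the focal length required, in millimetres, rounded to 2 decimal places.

From α = 2·arctan(w/2f) we get f = w / (2·tan(α/2)).
With w = 7.6 mm and α/2 = 54°, tan(α/2) ≈ 1.37638, so f ≈ 7.6 / 2.75276 ≈ 2.7609 mm.

2.76 mm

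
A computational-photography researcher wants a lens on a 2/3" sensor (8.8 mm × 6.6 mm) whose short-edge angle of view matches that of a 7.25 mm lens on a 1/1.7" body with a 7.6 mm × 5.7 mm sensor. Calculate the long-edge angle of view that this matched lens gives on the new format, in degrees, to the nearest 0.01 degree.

55.32°

Equal short-edge AOV ⇒ f₂ = f₁ · 6.6/5.7 = 7.25 × 1.15789 ≈ 8.3947 mm.
Long-edge AOV on the new format = 2·arctan(8.8 / (2 × 8.3947)) = 2·arctan(0.52414) ≈ 55.3215°.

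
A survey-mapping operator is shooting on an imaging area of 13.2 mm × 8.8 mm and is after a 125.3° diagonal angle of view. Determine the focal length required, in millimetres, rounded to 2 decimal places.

Sensor diagonal = √(13.2² + 8.8²) = √251.6800 ≈ 15.8644 mm.
From α = 2·arctan(d/2f) we get f = d / (2·tan(α/2)).
With d = 15.8644 mm and α/2 = 62.65°, tan(α/2) ≈ 1.93332, so f ≈ 15.8644 / 3.86665 ≈ 4.1029 mm.

4.10 mm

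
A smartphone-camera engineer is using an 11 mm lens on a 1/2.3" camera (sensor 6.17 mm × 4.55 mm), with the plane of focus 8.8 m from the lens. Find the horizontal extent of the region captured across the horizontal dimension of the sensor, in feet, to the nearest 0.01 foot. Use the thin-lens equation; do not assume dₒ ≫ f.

16.17 ft

dₒ: 8.8 m = 8800 mm.
Similar triangles through the lens centre give W/dₒ = w/dᵢ; with 1/f = 1/dₒ + 1/dᵢ this gives W = w·(dₒ − f)/f.
W = 6.17 mm × (8800 − 11) / 11 = 6.17 × 799.0000 ≈ 4929.830 mm = 4929.830/304.8 ft = 16.174 ft.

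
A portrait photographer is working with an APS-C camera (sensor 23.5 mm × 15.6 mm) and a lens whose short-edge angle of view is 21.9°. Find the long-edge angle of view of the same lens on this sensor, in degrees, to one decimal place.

From the short-edge AOV: f = 15.6 / (2·tan(10.95°)) = 15.6 / 0.38695 ≈ 40.3153 mm.
Long-edge AOV = 2·arctan(23.5 / (2 × 40.3153)) = 2·arctan(0.29145) ≈ 32.4978°.

32.5°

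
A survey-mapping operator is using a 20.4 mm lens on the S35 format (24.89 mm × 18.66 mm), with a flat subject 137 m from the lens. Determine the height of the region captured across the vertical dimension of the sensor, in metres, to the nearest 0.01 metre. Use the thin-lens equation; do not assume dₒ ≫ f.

dₒ: 137 m = 137000 mm.
Similar triangles through the lens centre give W/dₒ = h/dᵢ; with 1/f = 1/dₒ + 1/dᵢ this gives W = h·(dₒ − f)/f.
W = 18.66 mm × (137000 − 20.4) / 20.4 = 18.66 × 6714.6863 ≈ 125296.046 mm = 125.296 m.

125.30 m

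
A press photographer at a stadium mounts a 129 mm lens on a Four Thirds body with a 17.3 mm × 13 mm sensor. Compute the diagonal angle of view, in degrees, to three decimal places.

9.589°

Sensor diagonal = √(17.3² + 13²) = √468.2900 ≈ 21.6400 mm.
Angle of view α = 2·arctan(d/2f) with d = 21.6400 mm and f = 129 mm.
d/2f = 0.08388; arctan(0.08388) ≈ 4.7945°, so α ≈ 9.5890°.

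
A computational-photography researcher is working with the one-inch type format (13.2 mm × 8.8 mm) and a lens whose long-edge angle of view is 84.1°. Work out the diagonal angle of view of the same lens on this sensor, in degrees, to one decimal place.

94.6°

From the long-edge AOV: f = 13.2 / (2·tan(42.05°)) = 13.2 / 1.80397 ≈ 7.3172 mm.
Sensor diagonal = √(13.2² + 8.8²) = √251.6800 ≈ 15.8644 mm.
Diagonal AOV = 2·arctan(15.8644 / (2 × 7.3172)) = 2·arctan(1.08405) ≈ 94.6191°.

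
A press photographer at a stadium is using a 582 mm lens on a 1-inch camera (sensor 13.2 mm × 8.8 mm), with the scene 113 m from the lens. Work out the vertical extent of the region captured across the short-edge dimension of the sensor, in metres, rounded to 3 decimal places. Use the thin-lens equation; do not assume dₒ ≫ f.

1.700 m

dₒ: 113 m = 113000 mm.
Similar triangles through the lens centre give W/dₒ = h/dᵢ; with 1/f = 1/dₒ + 1/dᵢ this gives W = h·(dₒ − f)/f.
W = 8.8 mm × (113000 − 582) / 582 = 8.8 × 193.1581 ≈ 1699.791 mm = 1.69979 m.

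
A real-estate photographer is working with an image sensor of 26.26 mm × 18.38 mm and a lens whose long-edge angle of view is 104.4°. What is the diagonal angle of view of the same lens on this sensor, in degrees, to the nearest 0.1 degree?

115.1°

From the long-edge AOV: f = 26.26 / (2·tan(52.2°)) = 26.26 / 2.57838 ≈ 10.1847 mm.
Sensor diagonal = √(26.26² + 18.38²) = √1027.4120 ≈ 32.0533 mm.
Diagonal AOV = 2·arctan(32.0533 / (2 × 10.1847)) = 2·arctan(1.57360) ≈ 115.1294°.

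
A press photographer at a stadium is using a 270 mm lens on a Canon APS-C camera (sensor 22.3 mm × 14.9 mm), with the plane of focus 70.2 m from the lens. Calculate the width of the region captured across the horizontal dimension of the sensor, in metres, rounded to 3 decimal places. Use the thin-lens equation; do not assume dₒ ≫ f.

dₒ: 70.2 m = 70200 mm.
Similar triangles through the lens centre give W/dₒ = w/dᵢ; with 1/f = 1/dₒ + 1/dᵢ this gives W = w·(dₒ − f)/f.
W = 22.3 mm × (70200 − 270) / 270 = 22.3 × 259.0000 ≈ 5775.700 mm = 5.7757 m.

5.776 m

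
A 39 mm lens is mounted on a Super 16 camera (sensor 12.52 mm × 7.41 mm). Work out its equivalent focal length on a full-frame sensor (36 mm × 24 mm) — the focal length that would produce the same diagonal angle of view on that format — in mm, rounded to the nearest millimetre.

Sensor diagonal = √(12.52² + 7.41²) = √211.6585 ≈ 14.5485 mm.
Sensor diagonal = √(36² + 24²) = √1872.0000 ≈ 43.2666 mm.
Equal angle of view means equal diagonal/f ratio, so f₂ = f₁ · (diagonal₂/diagonal₁) = 39 × 43.2666/14.5485.
f₂ = 39 × 2.97396 ≈ 115.984 mm.

116 mm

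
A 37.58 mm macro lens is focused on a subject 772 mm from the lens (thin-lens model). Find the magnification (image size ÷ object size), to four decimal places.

0.0512×

Thin lens: 1/f = 1/dₒ + 1/dᵢ → 1/dᵢ = 1/37.58 − 1/772 = 0.0253146 mm⁻¹, so dᵢ ≈ 39.5030 mm.
Magnification m = dᵢ/dₒ = 39.5030/772 ≈ 0.05117.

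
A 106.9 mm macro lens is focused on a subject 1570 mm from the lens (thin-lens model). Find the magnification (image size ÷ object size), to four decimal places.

0.0731×

Thin lens: 1/f = 1/dₒ + 1/dᵢ → 1/dᵢ = 1/106.9 − 1/1570 = 0.0087176 mm⁻¹, so dᵢ ≈ 114.7105 mm.
Magnification m = dᵢ/dₒ = 114.7105/1570 ≈ 0.07306.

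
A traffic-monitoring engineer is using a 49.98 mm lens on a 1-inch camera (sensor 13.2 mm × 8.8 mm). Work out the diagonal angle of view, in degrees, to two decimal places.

18.04°

Sensor diagonal = √(13.2² + 8.8²) = √251.6800 ≈ 15.8644 mm.
Angle of view α = 2·arctan(d/2f) with d = 15.8644 mm and f = 49.98 mm.
d/2f = 0.15871; arctan(0.15871) ≈ 9.0181°, so α ≈ 18.0361°.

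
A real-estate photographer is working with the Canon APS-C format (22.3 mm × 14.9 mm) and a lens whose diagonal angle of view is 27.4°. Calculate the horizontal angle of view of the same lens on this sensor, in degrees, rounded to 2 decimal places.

Sensor diagonal = √(22.3² + 14.9²) = √719.3000 ≈ 26.8198 mm.
From the diagonal AOV: f = 26.8198 / (2·tan(13.7°)) = 26.8198 / 0.48755 ≈ 55.0096 mm.
Horizontal AOV = 2·arctan(22.3 / (2 × 55.0096)) = 2·arctan(0.20269) ≈ 22.9163°.

22.92°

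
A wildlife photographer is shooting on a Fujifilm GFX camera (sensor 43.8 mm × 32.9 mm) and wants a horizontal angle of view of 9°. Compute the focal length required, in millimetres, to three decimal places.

278.266 mm

From α = 2·arctan(w/2f) we get f = w / (2·tan(α/2)).
With w = 43.8 mm and α/2 = 4.5°, tan(α/2) ≈ 0.07870, so f ≈ 43.8 / 0.15740 ≈ 278.2659 mm.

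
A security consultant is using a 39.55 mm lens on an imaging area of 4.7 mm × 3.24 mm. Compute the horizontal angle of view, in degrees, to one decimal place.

6.8°

Angle of view α = 2·arctan(w/2f) with w = 4.7 mm and f = 39.55 mm.
w/2f = 0.05942; arctan(0.05942) ≈ 3.4004°, so α ≈ 6.8009°.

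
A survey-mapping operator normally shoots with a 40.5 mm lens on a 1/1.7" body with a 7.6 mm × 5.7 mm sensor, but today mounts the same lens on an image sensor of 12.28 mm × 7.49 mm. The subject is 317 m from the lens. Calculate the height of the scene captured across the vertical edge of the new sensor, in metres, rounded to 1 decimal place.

The focal length stays 40.5 mm; the relevant sensor dimension is now h = 7.49 mm. Object distance dₒ = 317 m = 317000 mm.
Thin-lens field height W = h·(dₒ − f)/f = 7.49 × (317000 − 40.5)/40.5 ≈ 58617.942 mm = 58.6179 m.

58.6 m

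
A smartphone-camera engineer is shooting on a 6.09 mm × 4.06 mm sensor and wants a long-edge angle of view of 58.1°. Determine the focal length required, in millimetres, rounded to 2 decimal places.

From α = 2·arctan(w/2f) we get f = w / (2·tan(α/2)).
With w = 6.09 mm and α/2 = 29.05°, tan(α/2) ≈ 0.55545, so f ≈ 6.09 / 1.11090 ≈ 5.4820 mm.

5.48 mm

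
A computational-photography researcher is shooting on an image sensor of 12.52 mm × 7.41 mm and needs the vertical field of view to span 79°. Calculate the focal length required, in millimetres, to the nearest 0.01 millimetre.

From α = 2·arctan(h/2f) we get f = h / (2·tan(α/2)).
With h = 7.41 mm and α/2 = 39.5°, tan(α/2) ≈ 0.82434, so f ≈ 7.41 / 1.64867 ≈ 4.4945 mm.

4.49 mm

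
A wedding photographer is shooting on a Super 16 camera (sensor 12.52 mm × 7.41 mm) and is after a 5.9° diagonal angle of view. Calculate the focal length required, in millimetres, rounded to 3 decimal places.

141.158 mm

Sensor diagonal = √(12.52² + 7.41²) = √211.6585 ≈ 14.5485 mm.
From α = 2·arctan(d/2f) we get f = d / (2·tan(α/2)).
With d = 14.5485 mm and α/2 = 2.95°, tan(α/2) ≈ 0.05153, so f ≈ 14.5485 / 0.10307 ≈ 141.1577 mm.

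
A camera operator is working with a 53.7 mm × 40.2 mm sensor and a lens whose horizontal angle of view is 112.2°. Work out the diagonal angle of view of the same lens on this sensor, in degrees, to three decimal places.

From the horizontal AOV: f = 53.7 / (2·tan(56.1°)) = 53.7 / 2.97631 ≈ 18.0425 mm.
Sensor diagonal = √(53.7² + 40.2²) = √4499.7300 ≈ 67.0800 mm.
Diagonal AOV = 2·arctan(67.0800 / (2 × 18.0425)) = 2·arctan(1.85895) ≈ 123.4450°.

123.445°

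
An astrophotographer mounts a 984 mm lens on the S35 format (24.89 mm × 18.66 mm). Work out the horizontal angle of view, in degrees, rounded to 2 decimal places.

Angle of view α = 2·arctan(w/2f) with w = 24.89 mm and f = 984 mm.
w/2f = 0.01265; arctan(0.01265) ≈ 0.7246°, so α ≈ 1.4492°.

1.45°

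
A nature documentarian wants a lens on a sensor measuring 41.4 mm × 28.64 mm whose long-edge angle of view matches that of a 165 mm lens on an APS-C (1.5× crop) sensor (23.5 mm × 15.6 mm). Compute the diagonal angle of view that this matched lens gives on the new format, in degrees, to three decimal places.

9.898°

Equal long-edge AOV ⇒ f₂ = f₁ · 41.4/23.5 = 165 × 1.76170 ≈ 290.6809 mm.
Sensor diagonal = √(41.4² + 28.64²) = √2534.2096 ≈ 50.3409 mm.
Diagonal AOV on the new format = 2·arctan(50.3409 / (2 × 290.6809)) = 2·arctan(0.08659) ≈ 9.8980°.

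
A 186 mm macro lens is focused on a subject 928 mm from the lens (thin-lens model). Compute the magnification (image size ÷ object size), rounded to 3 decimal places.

Thin lens: 1/f = 1/dₒ + 1/dᵢ → 1/dᵢ = 1/186 − 1/928 = 0.0042988 mm⁻¹, so dᵢ ≈ 232.6253 mm.
Magnification m = dᵢ/dₒ = 232.6253/928 ≈ 0.25067.

0.251×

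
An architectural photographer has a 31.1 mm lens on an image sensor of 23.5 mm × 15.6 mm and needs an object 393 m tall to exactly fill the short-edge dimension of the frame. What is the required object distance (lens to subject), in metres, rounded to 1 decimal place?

W: 393 m = 393000 mm.
Magnification m = h/W = dᵢ/dₒ; combined with 1/f = 1/dₒ + 1/dᵢ this gives dₒ = f·(1 + W/h).
dₒ = 31.1 mm × (1 + 393000/15.6) = 31.1 × 25193.3077 ≈ 783511.869 mm = 783.512 m.

783.5 m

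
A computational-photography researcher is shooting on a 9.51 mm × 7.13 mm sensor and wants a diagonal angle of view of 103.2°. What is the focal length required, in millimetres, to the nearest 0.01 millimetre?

4.71 mm

Sensor diagonal = √(9.51² + 7.13²) = √141.2770 ≈ 11.8860 mm.
From α = 2·arctan(d/2f) we get f = d / (2·tan(α/2)).
With d = 11.8860 mm and α/2 = 51.6°, tan(α/2) ≈ 1.26169, so f ≈ 11.8860 / 2.52337 ≈ 4.7104 mm.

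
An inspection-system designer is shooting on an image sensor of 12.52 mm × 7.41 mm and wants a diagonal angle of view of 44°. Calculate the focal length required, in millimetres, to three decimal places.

Sensor diagonal = √(12.52² + 7.41²) = √211.6585 ≈ 14.5485 mm.
From α = 2·arctan(d/2f) we get f = d / (2·tan(α/2)).
With d = 14.5485 mm and α/2 = 22°, tan(α/2) ≈ 0.40403, so f ≈ 14.5485 / 0.80805 ≈ 18.0044 mm.

18.004 mm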